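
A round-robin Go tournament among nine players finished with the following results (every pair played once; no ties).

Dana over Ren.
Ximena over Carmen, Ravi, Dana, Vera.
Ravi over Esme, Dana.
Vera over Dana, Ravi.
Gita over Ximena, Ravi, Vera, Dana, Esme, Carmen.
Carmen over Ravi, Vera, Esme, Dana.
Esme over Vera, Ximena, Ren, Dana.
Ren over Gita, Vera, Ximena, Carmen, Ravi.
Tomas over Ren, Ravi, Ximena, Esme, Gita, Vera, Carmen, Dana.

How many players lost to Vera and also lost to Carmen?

2

Vera beat: Dana, Ravi.
Carmen beat: Esme, Dana, Vera, Ravi.
Both beat: Dana, Ravi — 2.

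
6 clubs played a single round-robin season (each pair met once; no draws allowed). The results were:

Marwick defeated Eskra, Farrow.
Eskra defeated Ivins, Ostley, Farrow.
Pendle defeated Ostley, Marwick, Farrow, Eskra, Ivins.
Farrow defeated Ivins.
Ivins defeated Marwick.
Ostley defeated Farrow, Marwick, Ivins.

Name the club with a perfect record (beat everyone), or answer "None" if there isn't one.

Pendle has 5 wins out of 5 opponents — a perfect record.

Pendle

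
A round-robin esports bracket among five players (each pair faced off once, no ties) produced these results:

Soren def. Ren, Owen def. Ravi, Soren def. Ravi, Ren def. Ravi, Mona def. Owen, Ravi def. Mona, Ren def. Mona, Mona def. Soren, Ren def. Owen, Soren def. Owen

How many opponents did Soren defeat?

Soren's results: beat Ren, Owen, Ravi; lost to Mona.
That is 3 wins.

3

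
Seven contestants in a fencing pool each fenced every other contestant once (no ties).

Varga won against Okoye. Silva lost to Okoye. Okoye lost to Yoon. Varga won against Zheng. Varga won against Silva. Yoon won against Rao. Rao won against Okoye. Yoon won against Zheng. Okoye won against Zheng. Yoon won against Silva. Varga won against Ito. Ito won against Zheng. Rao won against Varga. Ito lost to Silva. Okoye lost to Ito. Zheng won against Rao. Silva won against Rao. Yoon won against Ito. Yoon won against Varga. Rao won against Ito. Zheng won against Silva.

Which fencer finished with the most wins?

Win totals: Ito 2, Silva 2, Okoye 2, Rao 3, Yoon 6, Varga 4, Zheng 2.
Yoon leads with 6 wins (next highest: 4).

Yoon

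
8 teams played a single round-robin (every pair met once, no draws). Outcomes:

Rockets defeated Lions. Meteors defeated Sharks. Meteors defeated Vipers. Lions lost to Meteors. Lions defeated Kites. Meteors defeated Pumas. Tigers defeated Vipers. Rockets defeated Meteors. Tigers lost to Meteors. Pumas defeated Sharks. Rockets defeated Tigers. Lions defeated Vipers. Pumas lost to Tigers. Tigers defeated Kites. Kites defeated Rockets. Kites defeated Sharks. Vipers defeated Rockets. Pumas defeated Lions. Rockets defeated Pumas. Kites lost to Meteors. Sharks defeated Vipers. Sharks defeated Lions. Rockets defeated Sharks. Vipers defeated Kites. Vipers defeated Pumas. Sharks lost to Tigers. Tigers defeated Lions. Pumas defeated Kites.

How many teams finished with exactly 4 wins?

0

Win totals: Sharks 2, Rockets 5, Tigers 5, Lions 2, Vipers 3, Meteors 6, Pumas 3, Kites 2.
No team has exactly 4 wins.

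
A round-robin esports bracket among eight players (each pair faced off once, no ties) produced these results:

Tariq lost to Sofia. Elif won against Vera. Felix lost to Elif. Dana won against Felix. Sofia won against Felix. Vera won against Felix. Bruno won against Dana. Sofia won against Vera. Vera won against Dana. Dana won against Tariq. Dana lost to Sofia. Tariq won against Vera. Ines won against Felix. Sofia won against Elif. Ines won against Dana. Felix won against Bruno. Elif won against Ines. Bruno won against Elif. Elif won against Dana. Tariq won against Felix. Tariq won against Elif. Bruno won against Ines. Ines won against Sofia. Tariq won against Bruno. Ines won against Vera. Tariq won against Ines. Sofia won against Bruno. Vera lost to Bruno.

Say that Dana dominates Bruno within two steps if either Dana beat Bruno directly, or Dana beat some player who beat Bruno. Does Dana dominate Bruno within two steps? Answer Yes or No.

Yes

Dana did not beat Bruno directly.
Dana beat Tariq, Felix. Of those, Tariq beat Bruno.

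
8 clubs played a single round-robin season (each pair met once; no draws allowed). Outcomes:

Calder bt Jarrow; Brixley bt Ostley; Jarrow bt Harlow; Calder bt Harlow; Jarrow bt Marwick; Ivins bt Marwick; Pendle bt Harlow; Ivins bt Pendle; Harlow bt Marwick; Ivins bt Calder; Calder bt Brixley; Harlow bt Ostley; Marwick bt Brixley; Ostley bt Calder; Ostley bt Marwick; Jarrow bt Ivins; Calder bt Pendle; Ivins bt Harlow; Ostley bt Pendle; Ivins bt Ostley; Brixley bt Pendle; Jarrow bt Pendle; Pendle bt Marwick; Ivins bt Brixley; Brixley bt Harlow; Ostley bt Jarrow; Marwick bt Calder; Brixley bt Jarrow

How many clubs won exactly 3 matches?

Win totals: Ostley 4, Marwick 2, Harlow 2, Ivins 6, Jarrow 4, Calder 4, Brixley 4, Pendle 2.
No club has exactly 3 wins.

0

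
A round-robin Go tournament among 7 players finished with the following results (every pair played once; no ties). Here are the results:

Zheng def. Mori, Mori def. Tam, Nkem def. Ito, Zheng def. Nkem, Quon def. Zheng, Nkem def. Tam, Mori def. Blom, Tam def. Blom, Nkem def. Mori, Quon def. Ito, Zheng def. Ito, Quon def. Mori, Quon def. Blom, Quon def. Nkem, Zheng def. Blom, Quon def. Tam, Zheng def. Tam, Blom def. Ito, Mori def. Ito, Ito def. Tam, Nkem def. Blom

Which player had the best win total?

Win totals: Tam 1, Ito 1, Nkem 4, Zheng 5, Blom 1, Mori 3, Quon 6.
Quon leads with 6 wins (next highest: 5).

Quon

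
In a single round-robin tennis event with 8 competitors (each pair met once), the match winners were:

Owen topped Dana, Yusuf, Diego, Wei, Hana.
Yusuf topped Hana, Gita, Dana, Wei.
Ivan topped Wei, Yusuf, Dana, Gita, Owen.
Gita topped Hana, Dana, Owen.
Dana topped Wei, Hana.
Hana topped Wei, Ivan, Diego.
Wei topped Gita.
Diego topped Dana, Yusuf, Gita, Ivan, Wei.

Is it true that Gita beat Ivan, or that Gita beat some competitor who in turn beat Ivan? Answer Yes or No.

Yes

Gita did not beat Ivan directly.
Gita beat Dana, Hana, Owen. Of those, Hana beat Ivan.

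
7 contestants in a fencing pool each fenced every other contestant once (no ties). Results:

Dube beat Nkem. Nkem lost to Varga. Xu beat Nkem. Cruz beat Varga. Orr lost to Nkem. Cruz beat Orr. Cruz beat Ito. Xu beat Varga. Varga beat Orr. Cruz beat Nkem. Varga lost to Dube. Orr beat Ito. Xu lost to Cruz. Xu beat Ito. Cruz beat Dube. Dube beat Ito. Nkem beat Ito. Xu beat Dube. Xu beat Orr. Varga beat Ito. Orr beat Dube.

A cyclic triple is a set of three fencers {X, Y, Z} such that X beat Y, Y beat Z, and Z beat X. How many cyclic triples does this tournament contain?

Win totals: Ito 0, Cruz 6, Orr 2, Varga 3, Dube 3, Xu 5, Nkem 2.
A fencer with w wins dominates both others in C(w,2) triples; summing gives 0 + 15 + 1 + 3 + 3 + 10 + 1 = 33 transitive triples.
Total triples C(7,3) = 35, so cyclic triples = 35 − 33 = 2.

2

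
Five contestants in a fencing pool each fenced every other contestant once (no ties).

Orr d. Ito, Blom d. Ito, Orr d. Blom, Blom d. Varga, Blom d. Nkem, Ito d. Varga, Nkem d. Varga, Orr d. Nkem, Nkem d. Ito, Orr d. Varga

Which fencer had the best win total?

Orr

Win totals: Blom 3, Orr 4, Ito 1, Varga 0, Nkem 2.
Orr leads with 4 wins (next highest: 3).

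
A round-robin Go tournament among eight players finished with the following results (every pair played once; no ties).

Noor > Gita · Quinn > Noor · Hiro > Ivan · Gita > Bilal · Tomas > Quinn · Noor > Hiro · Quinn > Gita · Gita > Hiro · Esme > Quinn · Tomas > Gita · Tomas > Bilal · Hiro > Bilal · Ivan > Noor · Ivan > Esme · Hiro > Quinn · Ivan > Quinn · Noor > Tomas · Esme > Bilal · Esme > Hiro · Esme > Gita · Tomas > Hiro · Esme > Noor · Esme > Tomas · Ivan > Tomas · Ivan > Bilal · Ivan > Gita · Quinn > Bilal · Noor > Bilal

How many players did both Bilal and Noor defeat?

0

Bilal beat: no one.
Noor beat: Bilal, Tomas, Hiro, Gita.
No one was beaten by both.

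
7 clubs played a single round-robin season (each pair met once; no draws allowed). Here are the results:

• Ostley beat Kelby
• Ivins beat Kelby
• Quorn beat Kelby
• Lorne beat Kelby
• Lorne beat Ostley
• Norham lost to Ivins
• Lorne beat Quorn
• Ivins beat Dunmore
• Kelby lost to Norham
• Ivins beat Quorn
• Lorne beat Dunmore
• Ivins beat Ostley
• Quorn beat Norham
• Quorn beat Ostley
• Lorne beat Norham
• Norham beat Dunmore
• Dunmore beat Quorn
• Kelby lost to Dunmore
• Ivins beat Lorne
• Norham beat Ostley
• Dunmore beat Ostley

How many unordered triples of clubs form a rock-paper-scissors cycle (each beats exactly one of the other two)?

1

Win totals: Dunmore 3, Kelby 0, Ostley 1, Ivins 6, Norham 3, Lorne 5, Quorn 3.
A club with w wins dominates both others in C(w,2) triples; summing gives 3 + 0 + 0 + 15 + 3 + 10 + 3 = 34 transitive triples.
Total triples C(7,3) = 35, so cyclic triples = 35 − 34 = 1.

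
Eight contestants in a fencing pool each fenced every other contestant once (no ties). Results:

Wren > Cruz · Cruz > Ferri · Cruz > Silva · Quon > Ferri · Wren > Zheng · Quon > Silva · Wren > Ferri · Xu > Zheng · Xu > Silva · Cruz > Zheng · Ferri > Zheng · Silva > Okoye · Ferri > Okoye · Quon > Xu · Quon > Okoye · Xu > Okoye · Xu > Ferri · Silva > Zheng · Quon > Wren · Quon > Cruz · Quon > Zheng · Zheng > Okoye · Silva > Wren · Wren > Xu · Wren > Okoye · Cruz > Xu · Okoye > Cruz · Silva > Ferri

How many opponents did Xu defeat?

Xu's results: beat Okoye, Silva, Ferri, Zheng; lost to Quon, Wren, Cruz.
That is 4 wins.

4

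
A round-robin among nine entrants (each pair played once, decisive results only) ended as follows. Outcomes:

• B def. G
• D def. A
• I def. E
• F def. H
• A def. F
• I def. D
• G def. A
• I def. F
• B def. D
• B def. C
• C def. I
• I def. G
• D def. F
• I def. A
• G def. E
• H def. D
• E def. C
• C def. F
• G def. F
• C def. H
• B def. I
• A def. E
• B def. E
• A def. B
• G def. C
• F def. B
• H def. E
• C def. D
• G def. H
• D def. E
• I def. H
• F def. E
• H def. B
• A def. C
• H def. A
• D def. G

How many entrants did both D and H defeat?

D beat: A, E, F, G.
H beat: A, B, D, E.
Both beat: A, E — 2.

2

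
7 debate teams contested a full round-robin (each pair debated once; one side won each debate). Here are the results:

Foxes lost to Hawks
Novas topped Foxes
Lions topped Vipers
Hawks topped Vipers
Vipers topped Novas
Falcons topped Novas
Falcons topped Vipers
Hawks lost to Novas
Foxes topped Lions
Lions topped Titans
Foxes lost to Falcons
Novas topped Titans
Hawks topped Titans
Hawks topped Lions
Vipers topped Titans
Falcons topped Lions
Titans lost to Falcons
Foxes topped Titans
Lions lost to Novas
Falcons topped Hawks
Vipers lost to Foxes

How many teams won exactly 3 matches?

1

Win totals: Novas 4, Titans 0, Vipers 2, Falcons 6, Foxes 3, Lions 2, Hawks 4.
Exactly 3: Foxes — 1 team.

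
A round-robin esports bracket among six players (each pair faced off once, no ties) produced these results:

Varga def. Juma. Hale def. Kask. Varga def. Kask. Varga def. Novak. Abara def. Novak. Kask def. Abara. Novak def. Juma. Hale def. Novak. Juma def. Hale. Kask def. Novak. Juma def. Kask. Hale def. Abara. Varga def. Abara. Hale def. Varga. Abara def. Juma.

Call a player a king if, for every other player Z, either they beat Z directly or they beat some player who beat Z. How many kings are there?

3

Hale reaches everyone (king).
Varga reaches everyone (king).
Abara cannot reach Varga in two steps.
Kask cannot reach Hale, Varga in two steps.
Juma reaches everyone (king).
Novak cannot reach Varga, Abara in two steps.
Kings: Hale, Varga, Juma — 3.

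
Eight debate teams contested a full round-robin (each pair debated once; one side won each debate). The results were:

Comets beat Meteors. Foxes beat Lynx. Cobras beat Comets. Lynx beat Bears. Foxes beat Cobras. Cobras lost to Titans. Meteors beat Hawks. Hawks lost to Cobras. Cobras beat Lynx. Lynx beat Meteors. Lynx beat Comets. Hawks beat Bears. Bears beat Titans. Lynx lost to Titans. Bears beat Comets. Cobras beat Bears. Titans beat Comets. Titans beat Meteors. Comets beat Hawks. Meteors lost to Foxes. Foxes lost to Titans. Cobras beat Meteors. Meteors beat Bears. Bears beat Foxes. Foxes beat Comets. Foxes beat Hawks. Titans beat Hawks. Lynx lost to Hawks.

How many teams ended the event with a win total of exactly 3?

Win totals: Cobras 5, Foxes 5, Lynx 3, Bears 3, Comets 2, Meteors 2, Hawks 2, Titans 6.
Exactly 3: Lynx, Bears — 2 teams.

2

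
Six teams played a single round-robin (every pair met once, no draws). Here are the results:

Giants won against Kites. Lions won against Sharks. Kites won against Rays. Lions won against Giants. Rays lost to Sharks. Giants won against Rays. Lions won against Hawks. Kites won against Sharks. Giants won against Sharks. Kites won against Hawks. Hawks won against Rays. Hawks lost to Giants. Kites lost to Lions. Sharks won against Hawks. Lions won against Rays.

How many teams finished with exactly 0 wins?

1

Win totals: Lions 5, Sharks 2, Kites 3, Giants 4, Hawks 1, Rays 0.
Exactly 0: Rays — 1 team.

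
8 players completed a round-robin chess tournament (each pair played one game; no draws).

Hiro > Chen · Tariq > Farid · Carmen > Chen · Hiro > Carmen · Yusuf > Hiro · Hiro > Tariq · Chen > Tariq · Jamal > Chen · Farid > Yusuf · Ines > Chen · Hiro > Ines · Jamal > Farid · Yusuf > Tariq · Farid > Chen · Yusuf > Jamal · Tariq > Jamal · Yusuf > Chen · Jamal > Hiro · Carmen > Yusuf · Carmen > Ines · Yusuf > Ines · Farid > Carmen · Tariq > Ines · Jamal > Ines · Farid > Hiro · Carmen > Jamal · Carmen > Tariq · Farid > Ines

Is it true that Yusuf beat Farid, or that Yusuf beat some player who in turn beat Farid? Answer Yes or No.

Yes

Yusuf did not beat Farid directly.
Yusuf beat Ines, Tariq, Chen, Hiro, Jamal. Of those, Tariq beat Farid.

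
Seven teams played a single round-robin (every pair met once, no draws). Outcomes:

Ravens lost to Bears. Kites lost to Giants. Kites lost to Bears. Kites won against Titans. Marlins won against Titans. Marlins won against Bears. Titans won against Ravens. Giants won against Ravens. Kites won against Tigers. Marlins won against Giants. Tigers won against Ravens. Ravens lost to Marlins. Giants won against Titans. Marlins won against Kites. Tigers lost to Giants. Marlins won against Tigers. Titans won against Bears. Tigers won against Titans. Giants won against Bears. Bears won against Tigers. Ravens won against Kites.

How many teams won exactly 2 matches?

Win totals: Tigers 2, Kites 2, Marlins 6, Ravens 1, Bears 3, Titans 2, Giants 5.
Exactly 2: Tigers, Kites, Titans — 3 teams.

3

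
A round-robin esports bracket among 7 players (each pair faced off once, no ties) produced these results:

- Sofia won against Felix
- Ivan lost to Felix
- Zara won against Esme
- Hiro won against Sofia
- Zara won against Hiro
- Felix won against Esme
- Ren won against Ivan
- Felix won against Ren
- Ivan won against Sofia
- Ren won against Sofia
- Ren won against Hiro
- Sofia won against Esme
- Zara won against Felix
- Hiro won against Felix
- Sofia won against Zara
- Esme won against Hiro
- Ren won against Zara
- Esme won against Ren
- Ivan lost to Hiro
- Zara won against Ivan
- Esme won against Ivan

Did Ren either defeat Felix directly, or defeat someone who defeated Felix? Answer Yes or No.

Yes

Ren did not beat Felix directly.
Ren beat Zara, Sofia, Hiro, Ivan. Of those, Zara beat Felix.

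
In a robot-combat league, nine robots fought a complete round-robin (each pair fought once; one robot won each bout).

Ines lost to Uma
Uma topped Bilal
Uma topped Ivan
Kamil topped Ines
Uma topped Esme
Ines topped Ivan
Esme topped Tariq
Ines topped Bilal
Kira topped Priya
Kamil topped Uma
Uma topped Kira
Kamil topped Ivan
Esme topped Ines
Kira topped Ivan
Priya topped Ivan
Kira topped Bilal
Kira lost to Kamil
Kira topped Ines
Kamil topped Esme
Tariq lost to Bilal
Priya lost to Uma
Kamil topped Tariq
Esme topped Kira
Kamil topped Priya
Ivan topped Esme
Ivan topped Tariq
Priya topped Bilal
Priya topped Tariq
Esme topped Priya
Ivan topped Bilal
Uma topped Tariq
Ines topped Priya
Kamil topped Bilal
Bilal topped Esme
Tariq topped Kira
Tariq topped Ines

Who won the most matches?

Win totals: Kamil 8, Bilal 2, Priya 3, Ivan 3, Esme 4, Kira 4, Tariq 2, Ines 3, Uma 7.
Kamil leads with 8 wins (next highest: 7).

Kamil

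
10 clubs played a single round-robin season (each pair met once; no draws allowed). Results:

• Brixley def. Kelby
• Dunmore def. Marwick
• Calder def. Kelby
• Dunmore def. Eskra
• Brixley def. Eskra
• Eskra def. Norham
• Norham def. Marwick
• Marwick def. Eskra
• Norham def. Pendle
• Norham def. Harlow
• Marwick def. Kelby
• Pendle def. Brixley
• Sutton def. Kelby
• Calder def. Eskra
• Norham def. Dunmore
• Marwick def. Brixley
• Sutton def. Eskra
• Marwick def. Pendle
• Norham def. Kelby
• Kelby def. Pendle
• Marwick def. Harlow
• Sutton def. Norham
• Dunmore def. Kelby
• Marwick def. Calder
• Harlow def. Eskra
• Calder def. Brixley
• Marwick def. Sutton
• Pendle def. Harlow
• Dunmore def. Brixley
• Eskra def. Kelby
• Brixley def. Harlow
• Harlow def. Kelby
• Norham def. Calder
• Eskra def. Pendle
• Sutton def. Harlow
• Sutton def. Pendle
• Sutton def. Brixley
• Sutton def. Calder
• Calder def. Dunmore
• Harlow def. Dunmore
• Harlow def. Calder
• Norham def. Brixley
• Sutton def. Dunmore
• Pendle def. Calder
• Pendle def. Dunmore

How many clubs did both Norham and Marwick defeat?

Norham beat: Brixley, Marwick, Dunmore, Kelby, Calder, Harlow, Pendle.
Marwick beat: Brixley, Kelby, Calder, Eskra, Harlow, Sutton, Pendle.
Both beat: Brixley, Kelby, Calder, Harlow, Pendle — 5.

5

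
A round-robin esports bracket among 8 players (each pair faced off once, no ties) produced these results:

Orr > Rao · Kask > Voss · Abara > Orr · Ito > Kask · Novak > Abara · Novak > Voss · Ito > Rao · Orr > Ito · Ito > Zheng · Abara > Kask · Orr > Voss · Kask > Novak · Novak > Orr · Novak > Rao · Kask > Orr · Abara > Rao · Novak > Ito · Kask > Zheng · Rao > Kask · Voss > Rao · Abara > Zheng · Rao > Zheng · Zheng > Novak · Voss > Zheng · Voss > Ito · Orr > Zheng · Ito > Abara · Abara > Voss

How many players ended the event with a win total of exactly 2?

1

Win totals: Orr 4, Zheng 1, Rao 2, Kask 4, Voss 3, Ito 4, Novak 5, Abara 5.
Exactly 2: Rao — 1 player.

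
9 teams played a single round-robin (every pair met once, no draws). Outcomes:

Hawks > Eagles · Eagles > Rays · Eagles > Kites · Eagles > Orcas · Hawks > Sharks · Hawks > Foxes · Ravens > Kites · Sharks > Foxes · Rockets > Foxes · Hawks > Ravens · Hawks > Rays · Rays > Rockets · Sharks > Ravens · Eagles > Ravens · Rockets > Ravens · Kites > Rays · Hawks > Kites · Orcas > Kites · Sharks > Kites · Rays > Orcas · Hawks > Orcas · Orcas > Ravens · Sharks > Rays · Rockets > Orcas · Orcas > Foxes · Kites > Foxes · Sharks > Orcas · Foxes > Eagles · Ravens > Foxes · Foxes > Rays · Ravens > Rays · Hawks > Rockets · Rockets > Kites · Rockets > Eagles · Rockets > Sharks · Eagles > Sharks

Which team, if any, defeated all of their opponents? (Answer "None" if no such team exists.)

Hawks has 8 wins out of 8 opponents — a perfect record.

Hawks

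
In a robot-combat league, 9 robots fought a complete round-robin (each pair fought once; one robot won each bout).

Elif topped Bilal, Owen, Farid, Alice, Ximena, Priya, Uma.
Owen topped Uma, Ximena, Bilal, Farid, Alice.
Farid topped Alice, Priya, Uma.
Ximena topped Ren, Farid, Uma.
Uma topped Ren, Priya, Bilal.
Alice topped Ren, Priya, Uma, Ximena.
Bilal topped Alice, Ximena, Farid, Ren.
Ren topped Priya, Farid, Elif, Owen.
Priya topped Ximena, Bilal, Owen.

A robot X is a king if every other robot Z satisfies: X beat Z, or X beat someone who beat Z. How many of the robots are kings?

6

Elif reaches everyone (king).
Priya cannot reach Elif in two steps.
Owen cannot reach Elif in two steps.
Ren reaches everyone (king).
Uma reaches everyone (king).
Bilal reaches everyone (king).
Ximena reaches everyone (king).
Alice reaches everyone (king).
Farid cannot reach Elif in two steps.
Kings: Elif, Ren, Uma, Bilal, Ximena, Alice — 6.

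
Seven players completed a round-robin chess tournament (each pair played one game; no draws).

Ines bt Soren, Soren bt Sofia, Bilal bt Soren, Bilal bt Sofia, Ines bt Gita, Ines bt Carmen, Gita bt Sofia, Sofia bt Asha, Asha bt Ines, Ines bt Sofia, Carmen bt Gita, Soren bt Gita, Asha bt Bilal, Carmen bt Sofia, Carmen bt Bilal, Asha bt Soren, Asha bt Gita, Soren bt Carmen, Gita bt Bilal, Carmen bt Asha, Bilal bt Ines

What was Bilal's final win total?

3

Bilal's results: beat Soren, Ines, Sofia; lost to Gita, Asha, Carmen.
That is 3 wins.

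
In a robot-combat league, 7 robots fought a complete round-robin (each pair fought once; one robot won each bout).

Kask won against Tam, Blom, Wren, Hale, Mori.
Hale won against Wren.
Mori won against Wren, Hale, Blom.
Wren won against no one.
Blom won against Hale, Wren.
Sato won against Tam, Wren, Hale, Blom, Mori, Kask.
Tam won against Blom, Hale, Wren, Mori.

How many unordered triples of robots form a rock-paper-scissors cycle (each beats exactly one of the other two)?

Win totals: Tam 4, Blom 2, Kask 5, Mori 3, Wren 0, Hale 1, Sato 6.
A robot with w wins dominates both others in C(w,2) triples; summing gives 6 + 1 + 10 + 3 + 0 + 0 + 15 = 35 transitive triples.
Total triples C(7,3) = 35, so cyclic triples = 35 − 35 = 0.

0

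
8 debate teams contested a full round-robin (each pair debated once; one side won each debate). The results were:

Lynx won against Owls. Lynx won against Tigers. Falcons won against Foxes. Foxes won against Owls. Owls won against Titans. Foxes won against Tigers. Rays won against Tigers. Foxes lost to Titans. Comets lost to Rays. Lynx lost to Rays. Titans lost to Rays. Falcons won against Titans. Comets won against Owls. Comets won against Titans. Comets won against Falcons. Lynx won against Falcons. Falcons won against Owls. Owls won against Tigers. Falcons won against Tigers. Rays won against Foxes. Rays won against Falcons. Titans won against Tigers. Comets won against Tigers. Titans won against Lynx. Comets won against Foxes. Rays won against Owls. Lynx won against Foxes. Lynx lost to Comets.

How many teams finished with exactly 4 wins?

2

Win totals: Comets 6, Rays 7, Lynx 4, Tigers 0, Titans 3, Owls 2, Foxes 2, Falcons 4.
Exactly 4: Lynx, Falcons — 2 teams.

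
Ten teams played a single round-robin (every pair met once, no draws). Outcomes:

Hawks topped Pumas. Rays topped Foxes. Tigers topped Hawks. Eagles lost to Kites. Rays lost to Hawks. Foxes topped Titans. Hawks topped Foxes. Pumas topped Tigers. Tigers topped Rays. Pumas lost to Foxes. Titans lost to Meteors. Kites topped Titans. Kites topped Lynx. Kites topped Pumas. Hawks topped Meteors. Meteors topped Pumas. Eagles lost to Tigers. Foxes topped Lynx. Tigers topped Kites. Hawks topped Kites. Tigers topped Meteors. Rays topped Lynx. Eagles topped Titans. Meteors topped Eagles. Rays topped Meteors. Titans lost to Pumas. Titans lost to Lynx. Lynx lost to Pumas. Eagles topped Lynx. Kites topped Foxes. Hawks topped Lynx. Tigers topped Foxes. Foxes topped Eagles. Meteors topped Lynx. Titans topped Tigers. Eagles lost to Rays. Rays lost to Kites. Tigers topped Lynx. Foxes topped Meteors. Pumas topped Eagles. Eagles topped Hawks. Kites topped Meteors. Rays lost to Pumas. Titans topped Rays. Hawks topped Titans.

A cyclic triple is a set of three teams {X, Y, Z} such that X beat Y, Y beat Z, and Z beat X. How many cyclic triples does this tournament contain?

Win totals: Lynx 1, Foxes 5, Eagles 3, Titans 2, Kites 7, Meteors 4, Hawks 7, Rays 4, Tigers 7, Pumas 5.
A team with w wins dominates both others in C(w,2) triples; summing gives 0 + 10 + 3 + 1 + 21 + 6 + 21 + 6 + 21 + 10 = 99 transitive triples.
Total triples C(10,3) = 120, so cyclic triples = 120 − 99 = 21.

21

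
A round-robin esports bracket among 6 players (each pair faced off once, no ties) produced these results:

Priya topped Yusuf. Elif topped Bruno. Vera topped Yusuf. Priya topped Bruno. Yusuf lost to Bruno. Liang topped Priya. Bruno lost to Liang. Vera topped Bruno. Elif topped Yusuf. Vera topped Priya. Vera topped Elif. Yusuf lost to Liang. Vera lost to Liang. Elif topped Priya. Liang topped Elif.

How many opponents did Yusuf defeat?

Yusuf's results: beat no one; lost to Vera, Priya, Elif, Bruno, Liang.
That is 0 wins.

0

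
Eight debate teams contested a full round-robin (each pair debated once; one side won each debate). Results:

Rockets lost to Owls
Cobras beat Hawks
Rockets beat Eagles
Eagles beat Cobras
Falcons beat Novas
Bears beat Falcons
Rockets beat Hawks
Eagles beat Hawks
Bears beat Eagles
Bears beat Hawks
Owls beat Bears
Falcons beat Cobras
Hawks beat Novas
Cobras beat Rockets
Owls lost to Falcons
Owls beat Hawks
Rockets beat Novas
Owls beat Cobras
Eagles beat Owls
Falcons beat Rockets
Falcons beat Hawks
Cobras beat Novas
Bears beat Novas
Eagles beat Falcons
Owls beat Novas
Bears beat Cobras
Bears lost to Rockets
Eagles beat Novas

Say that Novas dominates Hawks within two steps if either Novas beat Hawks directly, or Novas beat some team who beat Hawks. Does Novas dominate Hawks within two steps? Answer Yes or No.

Novas did not beat Hawks directly.
Novas beat no one, so there is no intermediate team.

No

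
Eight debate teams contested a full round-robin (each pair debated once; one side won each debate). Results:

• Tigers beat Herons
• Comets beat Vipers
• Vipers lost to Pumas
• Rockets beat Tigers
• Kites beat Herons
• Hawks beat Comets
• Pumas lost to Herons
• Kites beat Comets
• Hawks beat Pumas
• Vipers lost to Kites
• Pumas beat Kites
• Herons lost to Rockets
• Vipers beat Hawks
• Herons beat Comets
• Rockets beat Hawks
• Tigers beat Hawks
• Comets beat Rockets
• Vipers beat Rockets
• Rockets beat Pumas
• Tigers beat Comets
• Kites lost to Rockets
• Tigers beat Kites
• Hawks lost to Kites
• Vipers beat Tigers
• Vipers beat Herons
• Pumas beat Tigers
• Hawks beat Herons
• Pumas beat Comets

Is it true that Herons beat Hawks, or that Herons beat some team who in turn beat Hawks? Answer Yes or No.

Herons did not beat Hawks directly.
Herons beat Pumas, Comets, but each of them lost to Hawks. No two-step path.

No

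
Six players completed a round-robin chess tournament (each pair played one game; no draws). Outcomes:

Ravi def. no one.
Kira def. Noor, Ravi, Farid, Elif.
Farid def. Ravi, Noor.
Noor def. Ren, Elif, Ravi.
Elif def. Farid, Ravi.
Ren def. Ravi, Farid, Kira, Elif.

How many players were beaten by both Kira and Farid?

Kira beat: Noor, Ravi, Farid, Elif.
Farid beat: Noor, Ravi.
Both beat: Noor, Ravi — 2.

2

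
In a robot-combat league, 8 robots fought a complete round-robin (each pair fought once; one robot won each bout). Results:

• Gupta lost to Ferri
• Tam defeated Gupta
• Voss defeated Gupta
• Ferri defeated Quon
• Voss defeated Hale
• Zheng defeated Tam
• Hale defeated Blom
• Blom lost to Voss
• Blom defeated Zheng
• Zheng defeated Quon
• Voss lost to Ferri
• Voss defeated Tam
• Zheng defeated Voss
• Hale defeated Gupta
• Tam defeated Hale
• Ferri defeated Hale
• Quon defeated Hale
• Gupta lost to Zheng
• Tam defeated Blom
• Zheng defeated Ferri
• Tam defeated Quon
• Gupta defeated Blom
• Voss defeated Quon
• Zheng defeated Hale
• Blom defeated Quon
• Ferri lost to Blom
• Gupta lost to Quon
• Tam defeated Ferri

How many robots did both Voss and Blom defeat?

1

Voss beat: Quon, Gupta, Hale, Tam, Blom.
Blom beat: Quon, Ferri, Zheng.
Both beat: Quon — 1.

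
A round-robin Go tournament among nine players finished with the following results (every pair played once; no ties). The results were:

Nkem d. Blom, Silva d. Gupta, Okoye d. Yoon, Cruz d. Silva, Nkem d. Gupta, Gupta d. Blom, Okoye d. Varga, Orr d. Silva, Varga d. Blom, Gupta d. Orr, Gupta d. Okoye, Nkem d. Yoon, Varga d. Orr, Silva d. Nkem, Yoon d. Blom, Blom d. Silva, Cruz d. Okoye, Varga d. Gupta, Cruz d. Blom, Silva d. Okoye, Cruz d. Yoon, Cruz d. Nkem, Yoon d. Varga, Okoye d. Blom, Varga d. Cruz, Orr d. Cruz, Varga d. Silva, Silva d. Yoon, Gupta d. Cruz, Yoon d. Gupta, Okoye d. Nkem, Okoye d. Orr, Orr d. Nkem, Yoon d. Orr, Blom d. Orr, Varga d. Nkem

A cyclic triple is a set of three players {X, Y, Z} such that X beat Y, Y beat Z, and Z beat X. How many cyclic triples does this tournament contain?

Win totals: Cruz 5, Blom 2, Orr 3, Varga 6, Nkem 3, Gupta 4, Silva 4, Okoye 5, Yoon 4.
A player with w wins dominates both others in C(w,2) triples; summing gives 10 + 1 + 3 + 15 + 3 + 6 + 6 + 10 + 6 = 60 transitive triples.
Total triples C(9,3) = 84, so cyclic triples = 84 − 60 = 24.

24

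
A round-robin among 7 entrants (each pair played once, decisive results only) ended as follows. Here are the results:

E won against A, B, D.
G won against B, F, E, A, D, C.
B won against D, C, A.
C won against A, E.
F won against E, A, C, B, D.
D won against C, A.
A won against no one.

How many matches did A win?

0

A's results: beat no one; lost to B, C, D, E, F, G.
That is 0 wins.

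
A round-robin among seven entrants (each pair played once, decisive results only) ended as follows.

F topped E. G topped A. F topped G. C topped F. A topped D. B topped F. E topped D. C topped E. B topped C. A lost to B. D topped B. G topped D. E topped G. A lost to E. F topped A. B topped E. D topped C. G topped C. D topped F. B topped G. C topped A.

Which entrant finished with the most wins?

Win totals: A 1, B 5, C 3, D 3, E 3, F 3, G 3.
B leads with 5 wins (next highest: 3).

B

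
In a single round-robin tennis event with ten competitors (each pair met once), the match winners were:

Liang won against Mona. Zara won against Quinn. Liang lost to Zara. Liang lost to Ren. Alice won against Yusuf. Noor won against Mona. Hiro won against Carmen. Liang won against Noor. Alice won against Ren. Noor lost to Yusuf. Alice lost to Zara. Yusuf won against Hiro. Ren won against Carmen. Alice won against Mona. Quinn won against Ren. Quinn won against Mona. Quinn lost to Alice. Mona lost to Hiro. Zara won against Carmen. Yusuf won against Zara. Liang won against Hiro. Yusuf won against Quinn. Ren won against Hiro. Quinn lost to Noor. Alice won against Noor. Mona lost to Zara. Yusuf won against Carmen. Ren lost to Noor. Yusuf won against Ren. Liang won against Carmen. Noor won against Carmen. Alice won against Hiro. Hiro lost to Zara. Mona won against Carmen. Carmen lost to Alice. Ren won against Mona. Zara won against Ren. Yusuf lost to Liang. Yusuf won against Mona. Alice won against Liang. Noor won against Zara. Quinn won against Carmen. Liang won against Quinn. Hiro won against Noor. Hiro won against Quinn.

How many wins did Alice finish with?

8

Alice's results: beat Yusuf, Mona, Noor, Hiro, Liang, Quinn, Ren, Carmen; lost to Zara.
That is 8 wins.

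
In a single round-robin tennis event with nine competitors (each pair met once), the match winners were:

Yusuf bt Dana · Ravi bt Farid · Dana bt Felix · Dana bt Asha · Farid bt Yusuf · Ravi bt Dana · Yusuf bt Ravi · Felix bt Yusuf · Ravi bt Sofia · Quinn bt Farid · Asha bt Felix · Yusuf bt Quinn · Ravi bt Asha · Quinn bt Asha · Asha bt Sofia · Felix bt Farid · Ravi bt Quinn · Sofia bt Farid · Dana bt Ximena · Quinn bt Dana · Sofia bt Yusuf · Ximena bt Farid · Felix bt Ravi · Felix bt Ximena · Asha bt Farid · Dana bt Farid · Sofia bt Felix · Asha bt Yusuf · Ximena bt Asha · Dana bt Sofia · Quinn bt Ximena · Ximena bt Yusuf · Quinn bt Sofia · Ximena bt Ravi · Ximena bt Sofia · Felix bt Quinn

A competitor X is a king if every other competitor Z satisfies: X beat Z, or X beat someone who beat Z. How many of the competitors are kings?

Felix reaches everyone (king).
Ximena reaches everyone (king).
Yusuf reaches everyone (king).
Ravi reaches everyone (king).
Sofia cannot reach Asha in two steps.
Farid cannot reach Felix, Ximena, Sofia, Asha in two steps.
Dana reaches everyone (king).
Quinn reaches everyone (king).
Asha reaches everyone (king).
Kings: Felix, Ximena, Yusuf, Ravi, Dana, Quinn, Asha — 7.

7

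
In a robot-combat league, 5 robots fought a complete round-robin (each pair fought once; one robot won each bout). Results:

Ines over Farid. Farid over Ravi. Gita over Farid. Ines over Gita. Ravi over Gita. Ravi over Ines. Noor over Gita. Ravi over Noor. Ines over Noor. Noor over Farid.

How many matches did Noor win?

2

Noor's results: beat Farid, Gita; lost to Ines, Ravi.
That is 2 wins.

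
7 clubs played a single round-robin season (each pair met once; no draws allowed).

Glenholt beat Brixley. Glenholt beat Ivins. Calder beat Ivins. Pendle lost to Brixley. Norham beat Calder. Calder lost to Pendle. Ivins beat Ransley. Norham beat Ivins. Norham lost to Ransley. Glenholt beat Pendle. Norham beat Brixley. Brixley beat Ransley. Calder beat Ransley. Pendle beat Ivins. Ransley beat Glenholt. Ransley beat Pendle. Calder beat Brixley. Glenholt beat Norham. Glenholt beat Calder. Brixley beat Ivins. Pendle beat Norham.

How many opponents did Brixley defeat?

Brixley's results: beat Ransley, Ivins, Pendle; lost to Norham, Glenholt, Calder.
That is 3 wins.

3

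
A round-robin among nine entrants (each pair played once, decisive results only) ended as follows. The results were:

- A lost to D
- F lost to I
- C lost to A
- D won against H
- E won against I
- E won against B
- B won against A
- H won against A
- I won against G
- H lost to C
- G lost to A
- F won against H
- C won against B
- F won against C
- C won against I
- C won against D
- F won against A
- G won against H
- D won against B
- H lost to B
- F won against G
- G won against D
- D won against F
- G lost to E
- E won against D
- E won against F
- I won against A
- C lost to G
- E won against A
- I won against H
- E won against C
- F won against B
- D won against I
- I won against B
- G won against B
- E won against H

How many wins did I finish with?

I's results: beat A, B, F, G, H; lost to C, D, E.
That is 5 wins.

5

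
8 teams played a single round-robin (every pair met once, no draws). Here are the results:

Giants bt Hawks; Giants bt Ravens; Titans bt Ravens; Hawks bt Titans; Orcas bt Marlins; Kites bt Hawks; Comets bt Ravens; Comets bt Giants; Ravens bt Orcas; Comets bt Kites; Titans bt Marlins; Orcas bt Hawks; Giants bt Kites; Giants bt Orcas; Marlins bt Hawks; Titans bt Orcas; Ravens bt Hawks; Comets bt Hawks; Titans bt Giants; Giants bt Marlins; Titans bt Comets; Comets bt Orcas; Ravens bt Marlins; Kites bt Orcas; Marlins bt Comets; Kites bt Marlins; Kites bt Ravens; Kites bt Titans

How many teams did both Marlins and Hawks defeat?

0

Marlins beat: Comets, Hawks.
Hawks beat: Titans.
No one was beaten by both.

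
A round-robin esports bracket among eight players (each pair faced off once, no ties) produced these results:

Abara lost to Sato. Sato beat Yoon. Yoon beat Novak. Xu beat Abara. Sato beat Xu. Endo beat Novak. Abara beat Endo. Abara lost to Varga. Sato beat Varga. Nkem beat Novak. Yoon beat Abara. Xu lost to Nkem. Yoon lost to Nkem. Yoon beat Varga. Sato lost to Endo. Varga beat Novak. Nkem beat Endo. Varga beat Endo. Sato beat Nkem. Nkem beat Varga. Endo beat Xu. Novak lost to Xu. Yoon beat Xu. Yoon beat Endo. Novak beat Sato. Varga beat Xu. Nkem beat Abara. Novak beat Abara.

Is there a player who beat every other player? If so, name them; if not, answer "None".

Highest win total is Nkem with 6 (out of 7 possible).
Nkem lost to Sato, so no player went undefeated.

None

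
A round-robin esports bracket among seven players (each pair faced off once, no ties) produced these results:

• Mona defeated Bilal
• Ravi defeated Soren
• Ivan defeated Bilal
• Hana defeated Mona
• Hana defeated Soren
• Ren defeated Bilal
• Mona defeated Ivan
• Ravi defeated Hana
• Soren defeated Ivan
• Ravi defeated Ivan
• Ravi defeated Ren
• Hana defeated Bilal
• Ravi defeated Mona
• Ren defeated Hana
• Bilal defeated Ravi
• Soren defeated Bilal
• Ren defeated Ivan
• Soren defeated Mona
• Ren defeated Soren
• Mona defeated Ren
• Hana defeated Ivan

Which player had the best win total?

Ravi

Win totals: Ren 4, Bilal 1, Hana 4, Ravi 5, Ivan 1, Mona 3, Soren 3.
Ravi leads with 5 wins (next highest: 4).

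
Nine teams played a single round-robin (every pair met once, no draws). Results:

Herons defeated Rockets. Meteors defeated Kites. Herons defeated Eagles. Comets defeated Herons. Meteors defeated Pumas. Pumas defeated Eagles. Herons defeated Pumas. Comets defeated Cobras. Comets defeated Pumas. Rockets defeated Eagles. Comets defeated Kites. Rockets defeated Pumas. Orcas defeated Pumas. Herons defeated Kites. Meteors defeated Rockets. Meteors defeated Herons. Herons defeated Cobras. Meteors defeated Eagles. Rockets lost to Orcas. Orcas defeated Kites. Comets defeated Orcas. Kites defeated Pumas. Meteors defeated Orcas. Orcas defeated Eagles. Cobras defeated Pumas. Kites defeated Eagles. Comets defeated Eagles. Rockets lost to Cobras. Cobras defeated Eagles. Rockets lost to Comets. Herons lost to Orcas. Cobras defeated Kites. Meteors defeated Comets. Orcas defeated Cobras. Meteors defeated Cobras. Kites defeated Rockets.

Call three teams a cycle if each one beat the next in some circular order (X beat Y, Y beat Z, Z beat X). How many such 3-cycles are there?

0

Win totals: Comets 7, Cobras 4, Orcas 6, Eagles 0, Rockets 2, Pumas 1, Meteors 8, Herons 5, Kites 3.
A team with w wins dominates both others in C(w,2) triples; summing gives 21 + 6 + 15 + 0 + 1 + 0 + 28 + 10 + 3 = 84 transitive triples.
Total triples C(9,3) = 84, so cyclic triples = 84 − 84 = 0.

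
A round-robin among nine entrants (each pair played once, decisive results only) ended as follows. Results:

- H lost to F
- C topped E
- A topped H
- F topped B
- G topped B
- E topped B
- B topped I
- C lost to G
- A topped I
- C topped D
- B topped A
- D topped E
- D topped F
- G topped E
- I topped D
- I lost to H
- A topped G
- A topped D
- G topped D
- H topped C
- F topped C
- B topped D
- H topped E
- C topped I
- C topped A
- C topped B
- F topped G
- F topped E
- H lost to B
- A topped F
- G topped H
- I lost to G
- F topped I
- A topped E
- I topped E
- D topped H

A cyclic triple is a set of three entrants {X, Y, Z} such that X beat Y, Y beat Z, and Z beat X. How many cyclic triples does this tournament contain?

16

Win totals: A 6, B 4, C 5, D 3, E 1, F 6, G 6, H 3, I 2.
An entrant with w wins dominates both others in C(w,2) triples; summing gives 15 + 6 + 10 + 3 + 0 + 15 + 15 + 3 + 1 = 68 transitive triples.
Total triples C(9,3) = 84, so cyclic triples = 84 − 68 = 16.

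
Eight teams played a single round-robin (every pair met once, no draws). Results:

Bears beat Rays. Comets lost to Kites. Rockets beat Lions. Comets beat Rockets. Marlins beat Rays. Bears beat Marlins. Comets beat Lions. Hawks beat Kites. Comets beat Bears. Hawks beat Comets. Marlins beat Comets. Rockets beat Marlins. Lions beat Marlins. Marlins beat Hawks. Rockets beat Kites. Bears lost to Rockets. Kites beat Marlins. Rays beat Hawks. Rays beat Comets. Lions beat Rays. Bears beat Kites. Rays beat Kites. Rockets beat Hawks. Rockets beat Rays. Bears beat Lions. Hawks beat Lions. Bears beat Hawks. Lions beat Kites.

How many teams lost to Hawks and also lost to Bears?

Hawks beat: Kites, Lions, Comets.
Bears beat: Rays, Hawks, Kites, Marlins, Lions.
Both beat: Kites, Lions — 2.

2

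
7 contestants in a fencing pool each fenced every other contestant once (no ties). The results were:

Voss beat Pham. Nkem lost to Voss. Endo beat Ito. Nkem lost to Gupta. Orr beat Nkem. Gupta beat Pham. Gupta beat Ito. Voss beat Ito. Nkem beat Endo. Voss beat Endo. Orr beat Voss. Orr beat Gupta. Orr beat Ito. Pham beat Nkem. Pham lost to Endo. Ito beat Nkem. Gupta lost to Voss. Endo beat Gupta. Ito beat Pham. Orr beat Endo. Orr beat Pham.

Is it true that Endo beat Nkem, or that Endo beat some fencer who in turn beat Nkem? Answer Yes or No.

Yes

Endo did not beat Nkem directly.
Endo beat Ito, Pham, Gupta. Of those, Ito beat Nkem.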